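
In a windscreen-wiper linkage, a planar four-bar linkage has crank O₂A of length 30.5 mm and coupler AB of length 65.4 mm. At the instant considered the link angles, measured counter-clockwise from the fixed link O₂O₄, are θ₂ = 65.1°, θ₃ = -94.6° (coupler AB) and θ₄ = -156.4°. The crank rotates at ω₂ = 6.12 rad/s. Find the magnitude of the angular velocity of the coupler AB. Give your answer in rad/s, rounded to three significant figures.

2.15

ω₂ = 6.12 rad/s
Differentiating the loop-closure r₂e^{iθ₂}+r₃e^{iθ₃}=r₁+r₄e^{iθ₄} gives r₂ω₂e^{iθ₂}+r₃ω₃e^{iθ₃}=r₄ω₄e^{iθ₄}.
Eliminating the other unknown: ω₃ = r₂ω₂ sin(θ₄−θ₂) / [r₃ sin(θ₃−θ₄)].
Numerator sine = +0.66262; denominator sine = +0.88130.
Result = 0.0305·6.12·(+0.66262) / (0.0654·(+0.88130)) = +2.1459 rad/s; magnitude 2.1459 rad/s.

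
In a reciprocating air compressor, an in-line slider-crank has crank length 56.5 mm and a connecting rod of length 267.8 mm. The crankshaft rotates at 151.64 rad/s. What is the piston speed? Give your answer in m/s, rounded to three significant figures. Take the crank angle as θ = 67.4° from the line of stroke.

8.56

ω = 151.6 rad/s
For an in-line slider-crank, x = r cosθ + √(L² − r² sin²θ), so v = −rω sinθ·[1 + r cosθ/√(L² − r² sin²θ)].
With r = 0.0565 m, L = 0.2678 m, θ = 67.4°: √(L² − r² sin²θ) = 0.26267 m.
v = −0.0565·151.6·0.92321·[1 + 0.0565·0.38430/0.26267] = -8.5636 m/s.
|v| = 8.5636 m/s.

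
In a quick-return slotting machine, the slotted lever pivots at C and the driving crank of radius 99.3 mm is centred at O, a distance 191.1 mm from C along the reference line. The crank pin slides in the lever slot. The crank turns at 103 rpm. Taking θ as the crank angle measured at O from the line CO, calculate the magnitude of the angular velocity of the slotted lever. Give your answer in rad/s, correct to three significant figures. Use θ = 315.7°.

ω = 10.79 rad/s (from 103 rpm).
Crank pin A relative to C: A = (d + r cosθ, r sinθ); lever angle φ = atan2(r sinθ, d + r cosθ).
Differentiating tanφ: φ̇ = rω(d cosθ + r)/(d² + r² + 2dr cosθ).
d² + r² + 2dr cosθ = |CA|² = 0.073542 m²;  d cosθ + r = +0.23607 m.
|ω_lever| = |0.0993·10.79·+0.23607| / 0.073542 = 3.4381 rad/s.

3.44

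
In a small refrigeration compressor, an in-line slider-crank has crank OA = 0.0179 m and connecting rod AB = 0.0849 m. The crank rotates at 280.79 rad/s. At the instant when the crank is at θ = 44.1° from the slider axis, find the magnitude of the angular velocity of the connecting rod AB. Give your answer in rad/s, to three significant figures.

43.0

ω = 280.8 rad/s
The rod makes angle φ with the slider axis where L sinφ = r sinθ; differentiating, L cosφ·φ̇ = r ω cosθ.
L cosφ = √(L² − r² sin²θ) = 0.083981 m.
|ω_rod| = r ω |cosθ| / √(L² − r² sin²θ) = 0.0179·280.8·0.71813/0.083981 = 42.979 rad/s.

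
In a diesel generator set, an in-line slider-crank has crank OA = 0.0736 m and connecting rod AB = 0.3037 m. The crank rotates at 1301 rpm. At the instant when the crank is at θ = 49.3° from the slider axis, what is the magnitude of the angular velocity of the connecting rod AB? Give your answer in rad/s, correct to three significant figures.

ω = 136.2 rad/s (converted from 1301 rpm).
The rod makes angle φ with the slider axis where L sinφ = r sinθ; differentiating, L cosφ·φ̇ = r ω cosθ.
L cosφ = √(L² − r² sin²θ) = 0.29853 m.
|ω_rod| = r ω |cosθ| / √(L² − r² sin²θ) = 0.0736·136.2·0.65210/0.29853 = 21.903 rad/s.

21.9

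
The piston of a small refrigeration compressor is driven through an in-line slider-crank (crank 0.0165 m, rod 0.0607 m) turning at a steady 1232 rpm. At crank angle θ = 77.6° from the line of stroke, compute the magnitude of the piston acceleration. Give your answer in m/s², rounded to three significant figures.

11.0

ω = 2π·1232/60 = 129 rad/s
x(θ) = r cosθ + √(L² − r² sin²θ); with ω constant, a = ω²·d²x/dθ².
d²x/dθ² = −r cosθ − r²(cos2θ)/√u − r⁴ sin²2θ/(4u^{3/2}),  u = L² − r² sin²θ = 0.00342479 m².
Substituting r = 0.0165 m, L = 0.0607 m, θ = 77.6°: d²x/dθ² = +0.00066369 m.
a = ω²·d²x/dθ² = (129)²·(+0.00066369) = +11.047 m/s²;  |a| = 11.047 m/s².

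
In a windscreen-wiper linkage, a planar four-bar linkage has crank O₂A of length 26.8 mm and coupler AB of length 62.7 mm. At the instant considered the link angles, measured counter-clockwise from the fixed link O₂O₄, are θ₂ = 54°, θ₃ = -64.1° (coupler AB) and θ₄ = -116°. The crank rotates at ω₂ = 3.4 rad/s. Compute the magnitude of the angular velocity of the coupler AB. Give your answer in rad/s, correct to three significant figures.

0.321

ω₂ = 3.4 rad/s
Differentiating the loop-closure r₂e^{iθ₂}+r₃e^{iθ₃}=r₁+r₄e^{iθ₄} gives r₂ω₂e^{iθ₂}+r₃ω₃e^{iθ₃}=r₄ω₄e^{iθ₄}.
Eliminating the other unknown: ω₃ = r₂ω₂ sin(θ₄−θ₂) / [r₃ sin(θ₃−θ₄)].
Numerator sine = -0.17365; denominator sine = +0.78694.
Result = 0.0268·3.4·(-0.17365) / (0.0627·(+0.78694)) = -0.32068 rad/s; magnitude 0.32068 rad/s.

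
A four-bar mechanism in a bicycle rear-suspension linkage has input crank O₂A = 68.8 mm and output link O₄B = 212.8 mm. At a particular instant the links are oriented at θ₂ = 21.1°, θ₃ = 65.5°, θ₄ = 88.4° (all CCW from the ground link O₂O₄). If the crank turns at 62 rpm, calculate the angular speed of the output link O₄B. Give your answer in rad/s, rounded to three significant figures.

3.77

ω₂ = 6.493 rad/s (from 62 rpm).
Differentiating the loop-closure r₂e^{iθ₂}+r₃e^{iθ₃}=r₁+r₄e^{iθ₄} gives r₂ω₂e^{iθ₂}+r₃ω₃e^{iθ₃}=r₄ω₄e^{iθ₄}.
Eliminating the other unknown: ω₄ = r₂ω₂ sin(θ₂−θ₃) / [r₄ sin(θ₄−θ₃)].
Numerator sine = -0.69966; denominator sine = +0.38912.
Result = 0.0688·6.493·(-0.69966) / (0.2128·(+0.38912)) = -3.7743 rad/s; magnitude 3.7743 rad/s.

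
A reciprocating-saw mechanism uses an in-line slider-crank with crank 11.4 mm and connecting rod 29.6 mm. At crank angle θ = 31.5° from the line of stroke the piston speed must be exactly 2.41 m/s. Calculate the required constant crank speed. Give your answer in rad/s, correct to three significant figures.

303

For an in-line slider-crank, |v_piston| = rω|sinθ|·[1 + r cosθ/√(L² − r² sin²θ)].
With r = 0.0114 m, L = 0.0296 m, θ = 31.5°: the bracketed kinematic factor |dx/dθ| = 0.0079533 m.
ω = v/|dx/dθ| = 2.41/0.0079533 = 303.02 rad/s.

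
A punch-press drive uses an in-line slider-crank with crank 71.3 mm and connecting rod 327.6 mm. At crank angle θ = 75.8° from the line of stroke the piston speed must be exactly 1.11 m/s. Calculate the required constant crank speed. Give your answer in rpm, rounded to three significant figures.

145

For an in-line slider-crank, |v_piston| = rω|sinθ|·[1 + r cosθ/√(L² − r² sin²θ)].
With r = 0.0713 m, L = 0.3276 m, θ = 75.8°: the bracketed kinematic factor |dx/dθ| = 0.072897 m.
ω = v/|dx/dθ| = 1.11/0.072897 = 15.227 rad/s.
N = 60ω/(2π) = 145.41 rpm.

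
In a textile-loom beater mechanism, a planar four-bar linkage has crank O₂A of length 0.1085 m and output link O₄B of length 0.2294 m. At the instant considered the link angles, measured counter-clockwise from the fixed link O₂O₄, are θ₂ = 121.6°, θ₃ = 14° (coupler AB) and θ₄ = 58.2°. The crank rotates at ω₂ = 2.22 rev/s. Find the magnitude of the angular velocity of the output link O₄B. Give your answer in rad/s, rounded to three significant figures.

ω₂ = 13.95 rad/s (from 2.22 rev/s).
Differentiating the loop-closure r₂e^{iθ₂}+r₃e^{iθ₃}=r₁+r₄e^{iθ₄} gives r₂ω₂e^{iθ₂}+r₃ω₃e^{iθ₃}=r₄ω₄e^{iθ₄}.
Eliminating the other unknown: ω₄ = r₂ω₂ sin(θ₂−θ₃) / [r₄ sin(θ₄−θ₃)].
Numerator sine = +0.95319; denominator sine = +0.69717.
Result = 0.1085·13.95·(+0.95319) / (0.2294·(+0.69717)) = +9.0201 rad/s; magnitude 9.0201 rad/s.

9.02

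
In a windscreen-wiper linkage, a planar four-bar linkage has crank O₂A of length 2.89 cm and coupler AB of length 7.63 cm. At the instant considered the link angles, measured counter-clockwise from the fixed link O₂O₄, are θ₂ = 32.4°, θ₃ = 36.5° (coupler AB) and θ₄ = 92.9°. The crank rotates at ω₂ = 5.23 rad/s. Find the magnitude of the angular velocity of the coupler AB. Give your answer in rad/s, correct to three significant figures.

2.07

ω₂ = 5.23 rad/s
Differentiating the loop-closure r₂e^{iθ₂}+r₃e^{iθ₃}=r₁+r₄e^{iθ₄} gives r₂ω₂e^{iθ₂}+r₃ω₃e^{iθ₃}=r₄ω₄e^{iθ₄}.
Eliminating the other unknown: ω₃ = r₂ω₂ sin(θ₄−θ₂) / [r₃ sin(θ₃−θ₄)].
Numerator sine = +0.87036; denominator sine = -0.83292.
Result = 0.0289·5.23·(+0.87036) / (0.0763·(-0.83292)) = -2.07 rad/s; magnitude 2.07 rad/s.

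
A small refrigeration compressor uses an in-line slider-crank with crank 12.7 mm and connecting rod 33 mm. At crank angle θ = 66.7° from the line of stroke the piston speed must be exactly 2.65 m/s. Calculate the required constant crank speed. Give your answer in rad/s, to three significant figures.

For an in-line slider-crank, |v_piston| = rω|sinθ|·[1 + r cosθ/√(L² − r² sin²θ)].
With r = 0.0127 m, L = 0.033 m, θ = 66.7°: the bracketed kinematic factor |dx/dθ| = 0.013562 m.
ω = v/|dx/dθ| = 2.65/0.013562 = 195.39 rad/s.

195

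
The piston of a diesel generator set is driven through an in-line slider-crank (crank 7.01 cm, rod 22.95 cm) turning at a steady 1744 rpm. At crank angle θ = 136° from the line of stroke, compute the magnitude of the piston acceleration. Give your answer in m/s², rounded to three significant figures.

ω = 2π·1744/60 = 182.6 rad/s
x(θ) = r cosθ + √(L² − r² sin²θ); with ω constant, a = ω²·d²x/dθ².
d²x/dθ² = −r cosθ − r²(cos2θ)/√u − r⁴ sin²2θ/(4u^{3/2}),  u = L² − r² sin²θ = 0.050299 m².
Substituting r = 0.0701 m, L = 0.2295 m, θ = 136°: d²x/dθ² = +0.049127 m.
a = ω²·d²x/dθ² = (182.6)²·(+0.049127) = +1638.6 m/s²;  |a| = 1638.6 m/s².

1640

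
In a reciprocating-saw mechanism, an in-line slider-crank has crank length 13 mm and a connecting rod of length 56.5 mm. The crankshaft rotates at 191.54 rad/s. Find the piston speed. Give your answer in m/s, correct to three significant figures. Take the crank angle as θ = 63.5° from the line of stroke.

ω = 191.5 rad/s
For an in-line slider-crank, x = r cosθ + √(L² − r² sin²θ), so v = −rω sinθ·[1 + r cosθ/√(L² − r² sin²θ)].
With r = 0.013 m, L = 0.0565 m, θ = 63.5°: √(L² − r² sin²θ) = 0.055289 m.
v = −0.013·191.5·0.89493·[1 + 0.013·0.44620/0.055289] = -2.4622 m/s.
|v| = 2.4622 m/s.

2.46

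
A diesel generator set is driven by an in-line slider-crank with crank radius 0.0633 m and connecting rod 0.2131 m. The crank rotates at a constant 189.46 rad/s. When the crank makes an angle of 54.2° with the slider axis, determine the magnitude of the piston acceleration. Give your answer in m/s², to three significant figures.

ω = 189.5 rad/s
x(θ) = r cosθ + √(L² − r² sin²θ); with ω constant, a = ω²·d²x/dθ².
d²x/dθ² = −r cosθ − r²(cos2θ)/√u − r⁴ sin²2θ/(4u^{3/2}),  u = L² − r² sin²θ = 0.0427758 m².
Substituting r = 0.0633 m, L = 0.2131 m, θ = 54.2°: d²x/dθ² = -0.031321 m.
a = ω²·d²x/dθ² = (189.5)²·(-0.031321) = -1124.3 m/s²;  |a| = 1124.3 m/s².

1120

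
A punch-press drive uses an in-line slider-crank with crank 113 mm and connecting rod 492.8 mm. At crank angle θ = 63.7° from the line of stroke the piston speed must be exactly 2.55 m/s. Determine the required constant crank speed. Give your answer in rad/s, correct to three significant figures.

For an in-line slider-crank, |v_piston| = rω|sinθ|·[1 + r cosθ/√(L² − r² sin²θ)].
With r = 0.113 m, L = 0.4928 m, θ = 63.7°: the bracketed kinematic factor |dx/dθ| = 0.11182 m.
ω = v/|dx/dθ| = 2.55/0.11182 = 22.805 rad/s.

22.8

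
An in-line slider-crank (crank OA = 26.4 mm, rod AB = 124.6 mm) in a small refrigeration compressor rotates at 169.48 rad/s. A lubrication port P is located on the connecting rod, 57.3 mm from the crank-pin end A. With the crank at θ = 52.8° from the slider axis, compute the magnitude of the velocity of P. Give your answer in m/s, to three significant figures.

4.05

ω = 169.5 rad/s.  Crank-pin speed |V_A| = rω = 4.4743 m/s, perpendicular to OA.
Rod angle: sinφ = −(r/L) sinθ ⇒ φ = -9.716°; ω_rod = −rω cosθ/√(L²−r²sin²θ) = -22.027 rad/s.
V_P = V_A + ω_rod × AP, with AP = 0.0573 m along the rod.
Components: V_Px = −rω sinθ − a·ω_rod·sinφ = -3.7769 m/s;  V_Py = rω cosθ + a·ω_rod·cosφ = +1.4611 m/s.
|V_P| = √(V_Px² + V_Py²) = 4.0497 m/s.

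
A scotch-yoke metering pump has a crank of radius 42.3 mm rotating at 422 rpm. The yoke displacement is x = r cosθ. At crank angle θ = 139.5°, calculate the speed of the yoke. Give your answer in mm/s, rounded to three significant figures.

1210

ω = 44.19 rad/s (from 422 rpm).
x = r cosθ ⇒ ẋ = −rω sinθ.
|v| = rω|sinθ| = 0.0423·44.19·|sin 139.5°| = 1.214 m/s = 1214 mm/s.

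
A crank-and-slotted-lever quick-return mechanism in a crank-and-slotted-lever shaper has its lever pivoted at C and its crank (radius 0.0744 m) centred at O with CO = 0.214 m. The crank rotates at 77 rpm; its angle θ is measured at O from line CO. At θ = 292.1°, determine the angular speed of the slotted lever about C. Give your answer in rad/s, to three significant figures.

ω = 8.063 rad/s (from 77 rpm).
Crank pin A relative to C: A = (d + r cosθ, r sinθ); lever angle φ = atan2(r sinθ, d + r cosθ).
Differentiating tanφ: φ̇ = rω(d cosθ + r)/(d² + r² + 2dr cosθ).
d² + r² + 2dr cosθ = |CA|² = 0.0633115 m²;  d cosθ + r = +0.15491 m.
|ω_lever| = |0.0744·8.063·+0.15491| / 0.0633115 = 1.4679 rad/s.

1.47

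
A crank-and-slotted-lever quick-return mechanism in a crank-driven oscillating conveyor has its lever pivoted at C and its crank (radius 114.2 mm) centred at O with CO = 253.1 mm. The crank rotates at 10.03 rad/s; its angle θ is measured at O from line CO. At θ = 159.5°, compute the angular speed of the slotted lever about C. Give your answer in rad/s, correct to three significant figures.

ω = 10.03 rad/s
Crank pin A relative to C: A = (d + r cosθ, r sinθ); lever angle φ = atan2(r sinθ, d + r cosθ).
Differentiating tanφ: φ̇ = rω(d cosθ + r)/(d² + r² + 2dr cosθ).
d² + r² + 2dr cosθ = |CA|² = 0.0229541 m²;  d cosθ + r = -0.12287 m.
|ω_lever| = |0.1142·10.03·-0.12287| / 0.0229541 = 6.1314 rad/s.

6.13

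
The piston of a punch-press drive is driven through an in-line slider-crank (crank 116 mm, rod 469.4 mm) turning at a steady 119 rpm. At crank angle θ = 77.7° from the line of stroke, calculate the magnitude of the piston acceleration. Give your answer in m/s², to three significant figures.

ω = 2π·119/60 = 12.46 rad/s
x(θ) = r cosθ + √(L² − r² sin²θ); with ω constant, a = ω²·d²x/dθ².
d²x/dθ² = −r cosθ − r²(cos2θ)/√u − r⁴ sin²2θ/(4u^{3/2}),  u = L² − r² sin²θ = 0.207491 m².
Substituting r = 0.116 m, L = 0.4694 m, θ = 77.7°: d²x/dθ² = +0.0020647 m.
a = ω²·d²x/dθ² = (12.46)²·(+0.0020647) = +0.32063 m/s²;  |a| = 0.32063 m/s².

0.321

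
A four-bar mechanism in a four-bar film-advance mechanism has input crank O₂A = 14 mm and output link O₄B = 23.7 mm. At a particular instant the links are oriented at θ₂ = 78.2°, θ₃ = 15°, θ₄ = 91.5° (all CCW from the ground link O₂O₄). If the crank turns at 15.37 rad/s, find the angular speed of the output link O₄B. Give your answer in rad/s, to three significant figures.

8.33

ω₂ = 15.37 rad/s
Differentiating the loop-closure r₂e^{iθ₂}+r₃e^{iθ₃}=r₁+r₄e^{iθ₄} gives r₂ω₂e^{iθ₂}+r₃ω₃e^{iθ₃}=r₄ω₄e^{iθ₄}.
Eliminating the other unknown: ω₄ = r₂ω₂ sin(θ₂−θ₃) / [r₄ sin(θ₄−θ₃)].
Numerator sine = +0.89259; denominator sine = +0.97237.
Result = 0.014·15.37·(+0.89259) / (0.0237·(+0.97237)) = +8.3344 rad/s; magnitude 8.3344 rad/s.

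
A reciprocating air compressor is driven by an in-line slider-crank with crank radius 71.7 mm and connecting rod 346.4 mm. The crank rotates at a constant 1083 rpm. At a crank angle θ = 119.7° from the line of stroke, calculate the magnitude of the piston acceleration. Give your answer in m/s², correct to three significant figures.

554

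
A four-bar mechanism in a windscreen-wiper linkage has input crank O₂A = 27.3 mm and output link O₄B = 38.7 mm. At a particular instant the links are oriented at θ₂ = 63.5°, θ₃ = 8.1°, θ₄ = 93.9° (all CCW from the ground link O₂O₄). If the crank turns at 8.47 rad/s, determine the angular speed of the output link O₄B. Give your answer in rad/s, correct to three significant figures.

ω₂ = 8.47 rad/s
Differentiating the loop-closure r₂e^{iθ₂}+r₃e^{iθ₃}=r₁+r₄e^{iθ₄} gives r₂ω₂e^{iθ₂}+r₃ω₃e^{iθ₃}=r₄ω₄e^{iθ₄}.
Eliminating the other unknown: ω₄ = r₂ω₂ sin(θ₂−θ₃) / [r₄ sin(θ₄−θ₃)].
Numerator sine = +0.82314; denominator sine = +0.99731.
Result = 0.0273·8.47·(+0.82314) / (0.0387·(+0.99731)) = +4.9315 rad/s; magnitude 4.9315 rad/s.

4.93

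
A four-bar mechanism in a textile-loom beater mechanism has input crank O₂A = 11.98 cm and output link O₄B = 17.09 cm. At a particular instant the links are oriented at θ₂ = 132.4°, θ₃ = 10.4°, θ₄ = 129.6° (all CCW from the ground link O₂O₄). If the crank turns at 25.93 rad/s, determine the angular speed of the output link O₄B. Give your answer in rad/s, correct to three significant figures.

17.7

ω₂ = 25.93 rad/s
Differentiating the loop-closure r₂e^{iθ₂}+r₃e^{iθ₃}=r₁+r₄e^{iθ₄} gives r₂ω₂e^{iθ₂}+r₃ω₃e^{iθ₃}=r₄ω₄e^{iθ₄}.
Eliminating the other unknown: ω₄ = r₂ω₂ sin(θ₂−θ₃) / [r₄ sin(θ₄−θ₃)].
Numerator sine = +0.84805; denominator sine = +0.87292.
Result = 0.1198·25.93·(+0.84805) / (0.1709·(+0.87292)) = +17.659 rad/s; magnitude 17.659 rad/s.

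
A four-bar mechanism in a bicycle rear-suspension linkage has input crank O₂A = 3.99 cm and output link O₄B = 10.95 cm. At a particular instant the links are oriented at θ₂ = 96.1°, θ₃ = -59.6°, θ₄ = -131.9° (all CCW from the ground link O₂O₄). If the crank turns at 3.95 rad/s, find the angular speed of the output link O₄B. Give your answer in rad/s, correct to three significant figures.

ω₂ = 3.95 rad/s
Differentiating the loop-closure r₂e^{iθ₂}+r₃e^{iθ₃}=r₁+r₄e^{iθ₄} gives r₂ω₂e^{iθ₂}+r₃ω₃e^{iθ₃}=r₄ω₄e^{iθ₄}.
Eliminating the other unknown: ω₄ = r₂ω₂ sin(θ₂−θ₃) / [r₄ sin(θ₄−θ₃)].
Numerator sine = +0.41151; denominator sine = -0.95266.
Result = 0.0399·3.95·(+0.41151) / (0.1095·(-0.95266)) = -0.62173 rad/s; magnitude 0.62173 rad/s.

0.622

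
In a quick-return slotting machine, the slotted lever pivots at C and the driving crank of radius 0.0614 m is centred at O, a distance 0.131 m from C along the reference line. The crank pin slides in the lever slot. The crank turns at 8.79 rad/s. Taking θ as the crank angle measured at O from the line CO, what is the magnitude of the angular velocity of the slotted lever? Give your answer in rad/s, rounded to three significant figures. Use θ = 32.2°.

2.69

ω = 8.79 rad/s
Crank pin A relative to C: A = (d + r cosθ, r sinθ); lever angle φ = atan2(r sinθ, d + r cosθ).
Differentiating tanφ: φ̇ = rω(d cosθ + r)/(d² + r² + 2dr cosθ).
d² + r² + 2dr cosθ = |CA|² = 0.0345435 m²;  d cosθ + r = +0.17225 m.
|ω_lever| = |0.0614·8.79·+0.17225| / 0.0345435 = 2.6912 rad/s.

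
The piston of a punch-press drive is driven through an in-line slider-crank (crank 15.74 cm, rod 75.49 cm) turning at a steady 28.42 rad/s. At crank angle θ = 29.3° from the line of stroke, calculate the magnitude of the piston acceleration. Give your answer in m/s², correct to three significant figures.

ω = 28.42 rad/s
x(θ) = r cosθ + √(L² − r² sin²θ); with ω constant, a = ω²·d²x/dθ².
d²x/dθ² = −r cosθ − r²(cos2θ)/√u − r⁴ sin²2θ/(4u^{3/2}),  u = L² − r² sin²θ = 0.563941 m².
Substituting r = 0.1574 m, L = 0.7549 m, θ = 29.3°: d²x/dθ² = -0.15472 m.
a = ω²·d²x/dθ² = (28.42)²·(-0.15472) = -124.96 m/s²;  |a| = 124.96 m/s².

125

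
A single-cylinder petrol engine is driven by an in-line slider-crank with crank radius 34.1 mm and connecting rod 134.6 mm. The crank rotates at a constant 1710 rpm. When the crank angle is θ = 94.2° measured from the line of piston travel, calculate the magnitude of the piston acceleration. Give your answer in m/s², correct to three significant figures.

363

ω = 2π·1710/60 = 179.1 rad/s
x(θ) = r cosθ + √(L² − r² sin²θ); with ω constant, a = ω²·d²x/dθ².
d²x/dθ² = −r cosθ − r²(cos2θ)/√u − r⁴ sin²2θ/(4u^{3/2}),  u = L² − r² sin²θ = 0.0169606 m².
Substituting r = 0.0341 m, L = 0.1346 m, θ = 94.2°: d²x/dθ² = +0.011327 m.
a = ω²·d²x/dθ² = (179.1)²·(+0.011327) = +363.22 m/s²;  |a| = 363.22 m/s².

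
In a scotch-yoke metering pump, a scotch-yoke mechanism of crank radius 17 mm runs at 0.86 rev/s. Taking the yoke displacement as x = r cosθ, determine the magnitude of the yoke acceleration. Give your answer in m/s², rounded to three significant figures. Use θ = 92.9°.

0.0251

ω = 5.404 rad/s (from 0.86 rev/s).
x = r cosθ ⇒ ẍ = −rω² cosθ (ω constant).
|a| = rω²|cosθ| = 0.017·(5.404)²·|cos 92.9°| = 0.025113 m/s².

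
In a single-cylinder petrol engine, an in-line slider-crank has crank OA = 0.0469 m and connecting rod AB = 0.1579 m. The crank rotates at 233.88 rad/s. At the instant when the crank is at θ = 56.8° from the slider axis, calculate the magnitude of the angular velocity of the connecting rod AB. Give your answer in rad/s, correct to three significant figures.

ω = 233.9 rad/s
The rod makes angle φ with the slider axis where L sinφ = r sinθ; differentiating, L cosφ·φ̇ = r ω cosθ.
L cosφ = √(L² − r² sin²θ) = 0.15295 m.
|ω_rod| = r ω |cosθ| / √(L² − r² sin²θ) = 0.0469·233.9·0.54756/0.15295 = 39.27 rad/s.

39.3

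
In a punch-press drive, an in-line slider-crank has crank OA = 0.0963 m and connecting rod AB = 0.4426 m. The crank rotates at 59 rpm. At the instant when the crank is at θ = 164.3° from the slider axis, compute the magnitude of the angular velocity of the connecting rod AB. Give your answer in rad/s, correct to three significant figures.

ω = 6.178 rad/s (converted from 59 rpm).
The rod makes angle φ with the slider axis where L sinφ = r sinθ; differentiating, L cosφ·φ̇ = r ω cosθ.
L cosφ = √(L² − r² sin²θ) = 0.44183 m.
|ω_rod| = r ω |cosθ| / √(L² − r² sin²θ) = 0.0963·6.178·0.96269/0.44183 = 1.2964 rad/s.

1.30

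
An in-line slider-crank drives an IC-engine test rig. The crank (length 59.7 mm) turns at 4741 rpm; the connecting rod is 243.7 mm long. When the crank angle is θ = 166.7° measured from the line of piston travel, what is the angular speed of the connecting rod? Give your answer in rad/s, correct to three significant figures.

119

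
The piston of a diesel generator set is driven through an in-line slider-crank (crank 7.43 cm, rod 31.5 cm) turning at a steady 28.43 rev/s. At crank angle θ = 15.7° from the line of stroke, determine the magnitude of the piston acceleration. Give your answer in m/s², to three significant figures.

2760

ω = 2π·28.4 = 178.6 rad/s
x(θ) = r cosθ + √(L² − r² sin²θ); with ω constant, a = ω²·d²x/dθ².
d²x/dθ² = −r cosθ − r²(cos2θ)/√u − r⁴ sin²2θ/(4u^{3/2}),  u = L² − r² sin²θ = 0.0988208 m².
Substituting r = 0.0743 m, L = 0.315 m, θ = 15.7°: d²x/dθ² = -0.086584 m.
a = ω²·d²x/dθ² = (178.6)²·(-0.086584) = -2762.8 m/s²;  |a| = 2762.8 m/s².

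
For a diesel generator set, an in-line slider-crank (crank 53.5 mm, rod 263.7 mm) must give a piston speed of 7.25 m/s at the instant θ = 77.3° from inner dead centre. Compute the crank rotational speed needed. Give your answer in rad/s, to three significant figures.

For an in-line slider-crank, |v_piston| = rω|sinθ|·[1 + r cosθ/√(L² − r² sin²θ)].
With r = 0.0535 m, L = 0.2637 m, θ = 77.3°: the bracketed kinematic factor |dx/dθ| = 0.054566 m.
ω = v/|dx/dθ| = 7.25/0.054566 = 132.87 rad/s.

133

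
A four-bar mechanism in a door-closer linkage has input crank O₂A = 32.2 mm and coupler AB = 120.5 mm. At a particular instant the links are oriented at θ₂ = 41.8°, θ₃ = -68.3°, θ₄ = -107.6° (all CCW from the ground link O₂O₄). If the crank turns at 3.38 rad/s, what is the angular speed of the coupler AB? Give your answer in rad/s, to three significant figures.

0.726

ω₂ = 3.38 rad/s
Differentiating the loop-closure r₂e^{iθ₂}+r₃e^{iθ₃}=r₁+r₄e^{iθ₄} gives r₂ω₂e^{iθ₂}+r₃ω₃e^{iθ₃}=r₄ω₄e^{iθ₄}.
Eliminating the other unknown: ω₃ = r₂ω₂ sin(θ₄−θ₂) / [r₃ sin(θ₃−θ₄)].
Numerator sine = -0.50904; denominator sine = +0.63338.
Result = 0.0322·3.38·(-0.50904) / (0.1205·(+0.63338)) = -0.72589 rad/s; magnitude 0.72589 rad/s.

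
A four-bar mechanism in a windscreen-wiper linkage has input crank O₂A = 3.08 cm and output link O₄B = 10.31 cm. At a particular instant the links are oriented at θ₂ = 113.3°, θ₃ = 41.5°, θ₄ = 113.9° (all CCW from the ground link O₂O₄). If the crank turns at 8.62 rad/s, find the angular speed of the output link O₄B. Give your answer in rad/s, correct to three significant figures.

2.57

ω₂ = 8.62 rad/s
Differentiating the loop-closure r₂e^{iθ₂}+r₃e^{iθ₃}=r₁+r₄e^{iθ₄} gives r₂ω₂e^{iθ₂}+r₃ω₃e^{iθ₃}=r₄ω₄e^{iθ₄}.
Eliminating the other unknown: ω₄ = r₂ω₂ sin(θ₂−θ₃) / [r₄ sin(θ₄−θ₃)].
Numerator sine = +0.94997; denominator sine = +0.95319.
Result = 0.0308·8.62·(+0.94997) / (0.1031·(+0.95319)) = +2.5664 rad/s; magnitude 2.5664 rad/s.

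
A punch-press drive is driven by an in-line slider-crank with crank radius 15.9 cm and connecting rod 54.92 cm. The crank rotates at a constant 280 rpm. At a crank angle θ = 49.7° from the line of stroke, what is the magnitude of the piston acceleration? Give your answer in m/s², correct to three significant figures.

82.7

ω = 2π·280/60 = 29.32 rad/s
x(θ) = r cosθ + √(L² − r² sin²θ); with ω constant, a = ω²·d²x/dθ².
d²x/dθ² = −r cosθ − r²(cos2θ)/√u − r⁴ sin²2θ/(4u^{3/2}),  u = L² − r² sin²θ = 0.286916 m².
Substituting r = 0.159 m, L = 0.5492 m, θ = 49.7°: d²x/dθ² = -0.096143 m.
a = ω²·d²x/dθ² = (29.32)²·(-0.096143) = -82.659 m/s²;  |a| = 82.659 m/s².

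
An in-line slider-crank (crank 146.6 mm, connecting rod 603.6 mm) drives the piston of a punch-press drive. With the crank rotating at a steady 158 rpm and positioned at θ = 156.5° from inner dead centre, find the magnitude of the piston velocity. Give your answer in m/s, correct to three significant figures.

ω = 2π·158/60 = 16.55 rad/s
For an in-line slider-crank, x = r cosθ + √(L² − r² sin²θ), so v = −rω sinθ·[1 + r cosθ/√(L² − r² sin²θ)].
With r = 0.1466 m, L = 0.6036 m, θ = 156.5°: √(L² − r² sin²θ) = 0.60076 m.
v = −0.1466·16.55·0.39875·[1 + 0.1466·-0.91706/0.60076] = -0.75076 m/s.
|v| = 0.75076 m/s.

0.751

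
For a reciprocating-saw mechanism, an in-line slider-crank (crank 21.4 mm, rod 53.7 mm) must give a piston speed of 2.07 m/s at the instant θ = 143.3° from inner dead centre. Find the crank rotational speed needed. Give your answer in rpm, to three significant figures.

For an in-line slider-crank, |v_piston| = rω|sinθ|·[1 + r cosθ/√(L² − r² sin²θ)].
With r = 0.0214 m, L = 0.0537 m, θ = 143.3°: the bracketed kinematic factor |dx/dθ| = 0.0085818 m.
ω = v/|dx/dθ| = 2.07/0.0085818 = 241.21 rad/s.
N = 60ω/(2π) = 2303.4 rpm.

2300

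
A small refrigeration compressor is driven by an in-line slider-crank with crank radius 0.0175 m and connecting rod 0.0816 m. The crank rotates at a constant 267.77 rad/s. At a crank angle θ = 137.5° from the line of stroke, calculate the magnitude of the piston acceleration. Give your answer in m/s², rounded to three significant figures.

898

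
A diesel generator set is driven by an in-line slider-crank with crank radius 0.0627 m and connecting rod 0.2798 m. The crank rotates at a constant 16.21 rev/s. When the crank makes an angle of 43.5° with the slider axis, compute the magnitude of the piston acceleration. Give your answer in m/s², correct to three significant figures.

ω = 2π·16.2 = 101.9 rad/s
x(θ) = r cosθ + √(L² − r² sin²θ); with ω constant, a = ω²·d²x/dθ².
d²x/dθ² = −r cosθ − r²(cos2θ)/√u − r⁴ sin²2θ/(4u^{3/2}),  u = L² − r² sin²θ = 0.0764253 m².
Substituting r = 0.0627 m, L = 0.2798 m, θ = 43.5°: d²x/dθ² = -0.046408 m.
a = ω²·d²x/dθ² = (101.9)²·(-0.046408) = -481.41 m/s²;  |a| = 481.41 m/s².

481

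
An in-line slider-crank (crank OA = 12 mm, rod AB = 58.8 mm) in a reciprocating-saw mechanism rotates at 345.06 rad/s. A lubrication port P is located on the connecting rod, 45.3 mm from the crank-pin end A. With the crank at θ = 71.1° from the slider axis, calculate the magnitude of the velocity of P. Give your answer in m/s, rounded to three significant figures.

4.13

ω = 345.1 rad/s.  Crank-pin speed |V_A| = rω = 4.1407 m/s, perpendicular to OA.
Rod angle: sinφ = −(r/L) sinθ ⇒ φ = -11.133°; ω_rod = −rω cosθ/√(L²−r²sin²θ) = -23.248 rad/s.
V_P = V_A + ω_rod × AP, with AP = 0.0453 m along the rod.
Components: V_Px = −rω sinθ − a·ω_rod·sinφ = -4.1208 m/s;  V_Py = rω cosθ + a·ω_rod·cosφ = +0.30794 m/s.
|V_P| = √(V_Px² + V_Py²) = 4.1323 m/s.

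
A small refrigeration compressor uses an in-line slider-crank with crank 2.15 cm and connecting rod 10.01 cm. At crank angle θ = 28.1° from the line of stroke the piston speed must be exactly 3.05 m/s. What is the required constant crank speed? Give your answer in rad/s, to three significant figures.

253

For an in-line slider-crank, |v_piston| = rω|sinθ|·[1 + r cosθ/√(L² − r² sin²θ)].
With r = 0.0215 m, L = 0.1001 m, θ = 28.1°: the bracketed kinematic factor |dx/dθ| = 0.012055 m.
ω = v/|dx/dθ| = 3.05/0.012055 = 253 rad/s.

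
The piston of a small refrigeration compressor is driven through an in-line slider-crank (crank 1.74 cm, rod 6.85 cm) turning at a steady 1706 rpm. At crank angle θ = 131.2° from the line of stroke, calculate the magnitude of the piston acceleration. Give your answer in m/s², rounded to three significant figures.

382

ω = 2π·1706/60 = 178.7 rad/s
x(θ) = r cosθ + √(L² − r² sin²θ); with ω constant, a = ω²·d²x/dθ².
d²x/dθ² = −r cosθ − r²(cos2θ)/√u − r⁴ sin²2θ/(4u^{3/2}),  u = L² − r² sin²θ = 0.00452085 m².
Substituting r = 0.0174 m, L = 0.0685 m, θ = 131.2°: d²x/dθ² = +0.011983 m.
a = ω²·d²x/dθ² = (178.7)²·(+0.011983) = +382.44 m/s²;  |a| = 382.44 m/s².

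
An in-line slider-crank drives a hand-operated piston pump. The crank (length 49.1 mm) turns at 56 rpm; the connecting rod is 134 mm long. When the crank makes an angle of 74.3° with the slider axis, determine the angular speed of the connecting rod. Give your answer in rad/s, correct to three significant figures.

0.621

ω = 5.864 rad/s (converted from 56 rpm).
The rod makes angle φ with the slider axis where L sinφ = r sinθ; differentiating, L cosφ·φ̇ = r ω cosθ.
L cosφ = √(L² − r² sin²θ) = 0.12539 m.
|ω_rod| = r ω |cosθ| / √(L² − r² sin²θ) = 0.0491·5.864·0.27060/0.12539 = 0.62141 rad/s.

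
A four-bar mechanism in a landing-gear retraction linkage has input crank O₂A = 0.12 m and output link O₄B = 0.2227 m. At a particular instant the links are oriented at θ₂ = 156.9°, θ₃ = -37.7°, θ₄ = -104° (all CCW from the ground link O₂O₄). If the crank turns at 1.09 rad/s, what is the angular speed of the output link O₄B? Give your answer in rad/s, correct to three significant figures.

0.162

ω₂ = 1.09 rad/s
Differentiating the loop-closure r₂e^{iθ₂}+r₃e^{iθ₃}=r₁+r₄e^{iθ₄} gives r₂ω₂e^{iθ₂}+r₃ω₃e^{iθ₃}=r₄ω₄e^{iθ₄}.
Eliminating the other unknown: ω₄ = r₂ω₂ sin(θ₂−θ₃) / [r₄ sin(θ₄−θ₃)].
Numerator sine = -0.25207; denominator sine = -0.91566.
Result = 0.12·1.09·(-0.25207) / (0.2227·(-0.91566)) = +0.16169 rad/s; magnitude 0.16169 rad/s.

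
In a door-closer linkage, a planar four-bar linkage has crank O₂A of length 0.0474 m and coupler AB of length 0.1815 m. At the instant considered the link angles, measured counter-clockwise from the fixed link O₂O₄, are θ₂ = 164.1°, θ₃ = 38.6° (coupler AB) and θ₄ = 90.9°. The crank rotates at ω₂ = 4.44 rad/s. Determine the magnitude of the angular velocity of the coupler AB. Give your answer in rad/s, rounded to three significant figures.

1.40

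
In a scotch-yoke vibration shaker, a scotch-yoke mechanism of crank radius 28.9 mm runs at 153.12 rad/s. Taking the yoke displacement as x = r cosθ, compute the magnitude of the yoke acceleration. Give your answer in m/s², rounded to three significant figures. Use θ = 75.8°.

166

ω = 153.1 rad/s
x = r cosθ ⇒ ẍ = −rω² cosθ (ω constant).
|a| = rω²|cosθ| = 0.0289·(153.1)²·|cos 75.8°| = 166.22 m/s².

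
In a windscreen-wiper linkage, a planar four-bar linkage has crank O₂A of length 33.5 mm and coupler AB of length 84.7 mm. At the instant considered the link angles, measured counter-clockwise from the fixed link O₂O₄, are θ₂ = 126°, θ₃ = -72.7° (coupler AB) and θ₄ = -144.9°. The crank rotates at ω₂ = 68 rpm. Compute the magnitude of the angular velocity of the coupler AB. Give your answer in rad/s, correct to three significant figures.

ω₂ = 7.121 rad/s (from 68 rpm).
Differentiating the loop-closure r₂e^{iθ₂}+r₃e^{iθ₃}=r₁+r₄e^{iθ₄} gives r₂ω₂e^{iθ₂}+r₃ω₃e^{iθ₃}=r₄ω₄e^{iθ₄}.
Eliminating the other unknown: ω₃ = r₂ω₂ sin(θ₄−θ₂) / [r₃ sin(θ₃−θ₄)].
Numerator sine = +0.99988; denominator sine = +0.95213.
Result = 0.0335·7.121·(+0.99988) / (0.0847·(+0.95213)) = +2.9577 rad/s; magnitude 2.9577 rad/s.

2.96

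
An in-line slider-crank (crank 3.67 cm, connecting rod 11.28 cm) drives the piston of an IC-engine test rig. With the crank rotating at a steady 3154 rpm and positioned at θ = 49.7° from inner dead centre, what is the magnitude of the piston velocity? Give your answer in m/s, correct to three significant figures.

ω = 2π·3154/60 = 330.3 rad/s
For an in-line slider-crank, x = r cosθ + √(L² − r² sin²θ), so v = −rω sinθ·[1 + r cosθ/√(L² − r² sin²θ)].
With r = 0.0367 m, L = 0.1128 m, θ = 49.7°: √(L² − r² sin²θ) = 0.10927 m.
v = −0.0367·330.3·0.76267·[1 + 0.0367·0.64679/0.10927] = -11.253 m/s.
|v| = 11.253 m/s.

11.3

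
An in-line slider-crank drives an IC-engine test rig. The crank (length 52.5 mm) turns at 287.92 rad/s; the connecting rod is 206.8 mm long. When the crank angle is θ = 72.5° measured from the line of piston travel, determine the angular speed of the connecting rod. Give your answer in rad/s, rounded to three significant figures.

ω = 287.9 rad/s
The rod makes angle φ with the slider axis where L sinφ = r sinθ; differentiating, L cosφ·φ̇ = r ω cosθ.
L cosφ = √(L² − r² sin²θ) = 0.20065 m.
|ω_rod| = r ω |cosθ| / √(L² − r² sin²θ) = 0.0525·287.9·0.30071/0.20065 = 22.654 rad/s.

22.7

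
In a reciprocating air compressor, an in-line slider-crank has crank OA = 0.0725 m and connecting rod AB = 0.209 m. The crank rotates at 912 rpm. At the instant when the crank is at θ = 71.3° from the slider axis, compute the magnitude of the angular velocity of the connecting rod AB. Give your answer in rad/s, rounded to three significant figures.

ω = 95.5 rad/s (converted from 912 rpm).
The rod makes angle φ with the slider axis where L sinφ = r sinθ; differentiating, L cosφ·φ̇ = r ω cosθ.
L cosφ = √(L² − r² sin²θ) = 0.1974 m.
|ω_rod| = r ω |cosθ| / √(L² − r² sin²θ) = 0.0725·95.5·0.32061/0.1974 = 11.246 rad/s.

11.2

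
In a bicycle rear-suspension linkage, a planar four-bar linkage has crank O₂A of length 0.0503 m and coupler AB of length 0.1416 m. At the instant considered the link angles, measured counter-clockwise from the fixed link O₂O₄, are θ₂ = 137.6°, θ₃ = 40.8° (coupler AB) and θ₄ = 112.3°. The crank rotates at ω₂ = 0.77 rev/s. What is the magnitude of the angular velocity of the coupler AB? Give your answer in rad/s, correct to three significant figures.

ω₂ = 4.838 rad/s (from 0.77 rev/s).
Differentiating the loop-closure r₂e^{iθ₂}+r₃e^{iθ₃}=r₁+r₄e^{iθ₄} gives r₂ω₂e^{iθ₂}+r₃ω₃e^{iθ₃}=r₄ω₄e^{iθ₄}.
Eliminating the other unknown: ω₃ = r₂ω₂ sin(θ₄−θ₂) / [r₃ sin(θ₃−θ₄)].
Numerator sine = -0.42736; denominator sine = -0.94832.
Result = 0.0503·4.838·(-0.42736) / (0.1416·(-0.94832)) = +0.77448 rad/s; magnitude 0.77448 rad/s.

0.774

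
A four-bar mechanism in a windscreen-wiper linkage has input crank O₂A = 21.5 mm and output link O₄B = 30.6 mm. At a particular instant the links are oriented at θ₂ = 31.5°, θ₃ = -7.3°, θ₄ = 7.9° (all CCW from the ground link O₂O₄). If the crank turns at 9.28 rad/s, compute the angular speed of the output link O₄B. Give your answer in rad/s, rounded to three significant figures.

15.6

ω₂ = 9.28 rad/s
Differentiating the loop-closure r₂e^{iθ₂}+r₃e^{iθ₃}=r₁+r₄e^{iθ₄} gives r₂ω₂e^{iθ₂}+r₃ω₃e^{iθ₃}=r₄ω₄e^{iθ₄}.
Eliminating the other unknown: ω₄ = r₂ω₂ sin(θ₂−θ₃) / [r₄ sin(θ₄−θ₃)].
Numerator sine = +0.62660; denominator sine = +0.26219.
Result = 0.0215·9.28·(+0.62660) / (0.0306·(+0.26219)) = +15.583 rad/s; magnitude 15.583 rad/s.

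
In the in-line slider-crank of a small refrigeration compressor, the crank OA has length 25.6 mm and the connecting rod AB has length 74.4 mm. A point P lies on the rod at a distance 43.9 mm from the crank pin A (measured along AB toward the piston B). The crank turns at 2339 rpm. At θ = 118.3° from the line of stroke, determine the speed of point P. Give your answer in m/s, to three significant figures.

ω = 244.9 rad/s.  Crank-pin speed |V_A| = rω = 6.2705 m/s, perpendicular to OA.
Rod angle: sinφ = −(r/L) sinθ ⇒ φ = -17.635°; ω_rod = −rω cosθ/√(L²−r²sin²θ) = +41.927 rad/s.
V_P = V_A + ω_rod × AP, with AP = 0.0439 m along the rod.
Components: V_Px = −rω sinθ − a·ω_rod·sinφ = -4.9634 m/s;  V_Py = rω cosθ + a·ω_rod·cosφ = -1.2187 m/s.
|V_P| = √(V_Px² + V_Py²) = 5.1108 m/s.

5.11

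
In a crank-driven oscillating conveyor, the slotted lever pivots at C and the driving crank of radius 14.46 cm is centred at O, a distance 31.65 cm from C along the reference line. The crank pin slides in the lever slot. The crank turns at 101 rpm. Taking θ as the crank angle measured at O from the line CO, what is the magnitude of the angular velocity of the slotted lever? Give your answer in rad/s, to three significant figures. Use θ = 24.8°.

3.24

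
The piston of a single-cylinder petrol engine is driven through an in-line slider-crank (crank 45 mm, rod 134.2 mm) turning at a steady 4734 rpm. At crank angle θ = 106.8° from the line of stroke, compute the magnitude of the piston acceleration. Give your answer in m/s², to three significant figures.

6420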